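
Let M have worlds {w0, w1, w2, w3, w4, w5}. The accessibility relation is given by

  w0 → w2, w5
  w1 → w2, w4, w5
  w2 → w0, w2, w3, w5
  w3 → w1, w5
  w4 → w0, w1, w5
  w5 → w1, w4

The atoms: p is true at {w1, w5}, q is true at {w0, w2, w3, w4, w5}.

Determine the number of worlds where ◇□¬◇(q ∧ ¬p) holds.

0

w0: successors {w2, w5}; □¬◇(q ∧ ¬p) there: w2:F, w5:F. ✗
w1: successors {w2, w4, w5}; □¬◇(q ∧ ¬p) there: w2:F, w4:F, w5:F. ✗
w2: successors {w0, w2, w3, w5}; □¬◇(q ∧ ¬p) there: w0:F, w2:F, w3:F, w5:F. ✗
w3: successors {w1, w5}; □¬◇(q ∧ ¬p) there: w1:F, w5:F. ✗
w4: successors {w0, w1, w5}; □¬◇(q ∧ ¬p) there: w0:F, w1:F, w5:F. ✗
w5: successors {w1, w4}; □¬◇(q ∧ ¬p) there: w1:F, w4:F. ✗
Satisfying worlds: ∅.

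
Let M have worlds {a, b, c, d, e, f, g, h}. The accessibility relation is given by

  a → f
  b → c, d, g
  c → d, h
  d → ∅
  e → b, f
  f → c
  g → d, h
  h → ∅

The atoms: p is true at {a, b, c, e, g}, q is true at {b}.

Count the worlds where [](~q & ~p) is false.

3

a: successors {f}; ~q & ~p there: f:T. ✓
b: successors {c, d, g}; ~q & ~p there: c:F, d:T, g:F. ✗
c: successors {d, h}; ~q & ~p there: d:T, h:T. ✓
d: no successors, so [](~q & ~p) holds vacuously. ✓
e: successors {b, f}; ~q & ~p there: b:F, f:T. ✗
f: successors {c}; ~q & ~p there: c:F. ✗
g: successors {d, h}; ~q & ~p there: d:T, h:T. ✓
h: no successors, so [](~q & ~p) holds vacuously. ✓
Satisfying worlds: {a, c, d, g, h}.
So [](~q & ~p) fails at the other 3 worlds.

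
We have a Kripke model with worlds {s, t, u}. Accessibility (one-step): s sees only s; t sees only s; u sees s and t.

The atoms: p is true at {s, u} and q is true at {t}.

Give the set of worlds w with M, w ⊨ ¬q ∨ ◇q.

s: ¬q is T, ◇q is F. ✓
t: ¬q is F, ◇q is F. ✗
u: ¬q is T, ◇q is T. ✓

{s, u}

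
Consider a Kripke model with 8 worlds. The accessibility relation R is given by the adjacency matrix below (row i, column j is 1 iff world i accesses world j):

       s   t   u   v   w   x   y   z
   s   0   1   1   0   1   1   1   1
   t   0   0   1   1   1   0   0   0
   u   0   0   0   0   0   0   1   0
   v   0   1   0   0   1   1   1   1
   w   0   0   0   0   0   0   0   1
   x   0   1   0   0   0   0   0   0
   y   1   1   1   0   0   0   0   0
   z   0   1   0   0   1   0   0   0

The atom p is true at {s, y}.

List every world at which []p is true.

s: successors {t, u, w, x, y, z}; p there: t:F, u:F, w:F, x:F, y:T, z:F. ✗
t: successors {u, v, w}; p there: u:F, v:F, w:F. ✗
u: successors {y}; p there: y:T. ✓
v: successors {t, w, x, y, z}; p there: t:F, w:F, x:F, y:T, z:F. ✗
w: successors {z}; p there: z:F. ✗
x: successors {t}; p there: t:F. ✗
y: successors {s, t, u}; p there: s:T, t:F, u:F. ✗
z: successors {t, w}; p there: t:F, w:F. ✗

{u}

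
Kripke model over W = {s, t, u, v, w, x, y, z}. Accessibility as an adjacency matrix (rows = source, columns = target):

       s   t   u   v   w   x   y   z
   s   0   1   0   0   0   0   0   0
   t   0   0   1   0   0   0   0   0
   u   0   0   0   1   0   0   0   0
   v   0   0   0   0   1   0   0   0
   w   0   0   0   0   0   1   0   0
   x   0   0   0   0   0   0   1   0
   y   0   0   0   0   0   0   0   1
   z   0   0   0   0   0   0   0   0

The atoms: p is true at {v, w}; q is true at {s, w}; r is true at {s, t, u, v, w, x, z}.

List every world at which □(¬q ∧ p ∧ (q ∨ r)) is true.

s: successors {t}; ¬q ∧ p ∧ (q ∨ r) there: t:F. ✗
t: successors {u}; ¬q ∧ p ∧ (q ∨ r) there: u:F. ✗
u: successors {v}; ¬q ∧ p ∧ (q ∨ r) there: v:T. ✓
v: successors {w}; ¬q ∧ p ∧ (q ∨ r) there: w:F. ✗
w: successors {x}; ¬q ∧ p ∧ (q ∨ r) there: x:F. ✗
x: successors {y}; ¬q ∧ p ∧ (q ∨ r) there: y:F. ✗
y: successors {z}; ¬q ∧ p ∧ (q ∨ r) there: z:F. ✗
z: no successors, so □(¬q ∧ p ∧ (q ∨ r)) holds vacuously. ✓

{u, z}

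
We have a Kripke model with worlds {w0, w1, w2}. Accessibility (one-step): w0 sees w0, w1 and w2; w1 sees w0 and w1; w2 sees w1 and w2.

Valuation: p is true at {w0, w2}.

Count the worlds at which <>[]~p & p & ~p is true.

w0: <>[]~p & p is F, ~p is F. ✗
w1: <>[]~p & p is F, ~p is T. ✗
w2: <>[]~p & p is F, ~p is F. ✗
Satisfying worlds: ∅.

0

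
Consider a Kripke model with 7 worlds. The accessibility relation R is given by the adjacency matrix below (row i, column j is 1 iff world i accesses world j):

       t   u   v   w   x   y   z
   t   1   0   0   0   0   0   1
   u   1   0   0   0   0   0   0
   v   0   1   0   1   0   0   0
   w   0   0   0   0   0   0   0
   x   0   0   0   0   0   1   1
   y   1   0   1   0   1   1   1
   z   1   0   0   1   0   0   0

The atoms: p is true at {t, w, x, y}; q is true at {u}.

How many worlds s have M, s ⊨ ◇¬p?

t: successors {t, z}; ¬p there: t:F, z:T. ✓
u: successors {t}; ¬p there: t:F. ✗
v: successors {u, w}; ¬p there: u:T, w:F. ✓
w: no successors, so ◇¬p fails. ✗
x: successors {y, z}; ¬p there: y:F, z:T. ✓
y: successors {t, v, x, y, z}; ¬p there: t:F, v:T, x:F, y:F, z:T. ✓
z: successors {t, w}; ¬p there: t:F, w:F. ✗
Satisfying worlds: {t, v, x, y}.

4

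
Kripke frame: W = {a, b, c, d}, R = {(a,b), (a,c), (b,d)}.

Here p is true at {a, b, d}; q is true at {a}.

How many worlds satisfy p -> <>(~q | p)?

a: p is T, <>(~q | p) is T. ✓
b: p is T, <>(~q | p) is T. ✓
c: p is F, <>(~q | p) is F. ✓
d: p is T, <>(~q | p) is F. ✗
Satisfying worlds: {a, b, c}.

3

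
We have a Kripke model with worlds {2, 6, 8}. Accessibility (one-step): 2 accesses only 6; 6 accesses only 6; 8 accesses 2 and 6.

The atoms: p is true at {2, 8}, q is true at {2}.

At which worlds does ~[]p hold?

{2, 6, 8}

2: []p is F. ✓
6: []p is F. ✓
8: []p is F. ✓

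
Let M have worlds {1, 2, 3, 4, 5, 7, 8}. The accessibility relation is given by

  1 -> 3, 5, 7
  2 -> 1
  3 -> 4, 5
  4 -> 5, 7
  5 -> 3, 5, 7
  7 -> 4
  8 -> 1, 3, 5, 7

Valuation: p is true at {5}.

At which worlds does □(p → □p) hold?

{2, 7}

1: successors {3, 5, 7}; p → □p there: 3:T, 5:F, 7:T. ✗
2: successors {1}; p → □p there: 1:T. ✓
3: successors {4, 5}; p → □p there: 4:T, 5:F. ✗
4: successors {5, 7}; p → □p there: 5:F, 7:T. ✗
5: successors {3, 5, 7}; p → □p there: 3:T, 5:F, 7:T. ✗
7: successors {4}; p → □p there: 4:T. ✓
8: successors {1, 3, 5, 7}; p → □p there: 1:T, 3:T, 5:F, 7:T. ✗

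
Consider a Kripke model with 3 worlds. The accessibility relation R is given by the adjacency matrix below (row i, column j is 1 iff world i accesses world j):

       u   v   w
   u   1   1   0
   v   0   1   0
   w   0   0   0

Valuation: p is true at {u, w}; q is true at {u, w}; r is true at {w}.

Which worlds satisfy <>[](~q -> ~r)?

{u, v}

u: successors {u, v}; [](~q -> ~r) there: u:T, v:T. ✓
v: successors {v}; [](~q -> ~r) there: v:T. ✓
w: no successors, so <>[](~q -> ~r) fails. ✗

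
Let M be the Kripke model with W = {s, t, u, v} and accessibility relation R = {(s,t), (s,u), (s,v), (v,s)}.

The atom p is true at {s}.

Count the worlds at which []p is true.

3

s: successors {t, u, v}; p there: t:F, u:F, v:F. ✗
t: no successors, so []p holds vacuously. ✓
u: no successors, so []p holds vacuously. ✓
v: successors {s}; p there: s:T. ✓
Satisfying worlds: {t, u, v}.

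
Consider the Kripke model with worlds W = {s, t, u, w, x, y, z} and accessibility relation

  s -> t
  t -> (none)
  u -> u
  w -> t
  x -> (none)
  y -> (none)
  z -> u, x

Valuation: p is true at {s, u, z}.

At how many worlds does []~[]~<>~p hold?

3

s: successors {t}; ~[]~<>~p there: t:F. ✗
t: no successors, so []~[]~<>~p holds vacuously. ✓
u: successors {u}; ~[]~<>~p there: u:F. ✗
w: successors {t}; ~[]~<>~p there: t:F. ✗
x: no successors, so []~[]~<>~p holds vacuously. ✓
y: no successors, so []~[]~<>~p holds vacuously. ✓
z: successors {u, x}; ~[]~<>~p there: u:F, x:F. ✗
Satisfying worlds: {t, x, y}.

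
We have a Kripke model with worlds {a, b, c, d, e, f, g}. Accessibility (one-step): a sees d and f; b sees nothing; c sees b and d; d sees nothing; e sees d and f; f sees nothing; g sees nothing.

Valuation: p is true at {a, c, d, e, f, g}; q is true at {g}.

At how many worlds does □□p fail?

a: successors {d, f}; □p there: d:T, f:T. ✓
b: no successors, so □□p holds vacuously. ✓
c: successors {b, d}; □p there: b:T, d:T. ✓
d: no successors, so □□p holds vacuously. ✓
e: successors {d, f}; □p there: d:T, f:T. ✓
f: no successors, so □□p holds vacuously. ✓
g: no successors, so □□p holds vacuously. ✓
Satisfying worlds: {a, b, c, d, e, f, g}.
So □□p fails at the other 0 worlds.

0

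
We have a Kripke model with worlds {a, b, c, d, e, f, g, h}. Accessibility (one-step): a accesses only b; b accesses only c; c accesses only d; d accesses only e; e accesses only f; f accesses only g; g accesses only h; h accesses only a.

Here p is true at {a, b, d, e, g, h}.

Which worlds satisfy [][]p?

a: successors {b}; []p there: b:F. ✗
b: successors {c}; []p there: c:T. ✓
c: successors {d}; []p there: d:T. ✓
d: successors {e}; []p there: e:F. ✗
e: successors {f}; []p there: f:T. ✓
f: successors {g}; []p there: g:T. ✓
g: successors {h}; []p there: h:T. ✓
h: successors {a}; []p there: a:T. ✓

{b, c, e, f, g, h}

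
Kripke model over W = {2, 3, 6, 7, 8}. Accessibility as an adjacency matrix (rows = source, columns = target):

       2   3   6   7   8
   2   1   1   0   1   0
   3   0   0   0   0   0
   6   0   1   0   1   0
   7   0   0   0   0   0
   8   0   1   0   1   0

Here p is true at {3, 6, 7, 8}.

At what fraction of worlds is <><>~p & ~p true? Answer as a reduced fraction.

1/5

2: <><>~p is T, ~p is T. ✓
3: <><>~p is F, ~p is F. ✗
6: <><>~p is F, ~p is F. ✗
7: <><>~p is F, ~p is F. ✗
8: <><>~p is F, ~p is F. ✗
That's 1 of 5 worlds, so 1/5.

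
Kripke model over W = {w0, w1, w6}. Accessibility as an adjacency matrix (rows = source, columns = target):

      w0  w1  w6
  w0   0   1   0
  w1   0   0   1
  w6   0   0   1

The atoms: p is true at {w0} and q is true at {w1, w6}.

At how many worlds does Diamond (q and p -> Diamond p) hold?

3

w0: successors {w1}; q and p -> Diamond p there: w1:T. ✓
w1: successors {w6}; q and p -> Diamond p there: w6:T. ✓
w6: successors {w6}; q and p -> Diamond p there: w6:T. ✓
Satisfying worlds: {w0, w1, w6}.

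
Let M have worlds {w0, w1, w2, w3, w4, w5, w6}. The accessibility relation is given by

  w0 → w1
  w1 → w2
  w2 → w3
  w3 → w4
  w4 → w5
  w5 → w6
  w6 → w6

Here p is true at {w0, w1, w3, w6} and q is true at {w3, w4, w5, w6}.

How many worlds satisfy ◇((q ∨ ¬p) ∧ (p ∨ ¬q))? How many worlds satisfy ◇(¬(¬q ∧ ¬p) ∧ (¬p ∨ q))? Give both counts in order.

4 and 5

For ◇((q ∨ ¬p) ∧ (p ∨ ¬q)):
w0: successors {w1}; (q ∨ ¬p) ∧ (p ∨ ¬q) there: w1:F. ✗
w1: successors {w2}; (q ∨ ¬p) ∧ (p ∨ ¬q) there: w2:T. ✓
w2: successors {w3}; (q ∨ ¬p) ∧ (p ∨ ¬q) there: w3:T. ✓
w3: successors {w4}; (q ∨ ¬p) ∧ (p ∨ ¬q) there: w4:F. ✗
w4: successors {w5}; (q ∨ ¬p) ∧ (p ∨ ¬q) there: w5:F. ✗
w5: successors {w6}; (q ∨ ¬p) ∧ (p ∨ ¬q) there: w6:T. ✓
w6: successors {w6}; (q ∨ ¬p) ∧ (p ∨ ¬q) there: w6:T. ✓
— 4 worlds.
For ◇(¬(¬q ∧ ¬p) ∧ (¬p ∨ q)):
w0: successors {w1}; ¬(¬q ∧ ¬p) ∧ (¬p ∨ q) there: w1:F. ✗
w1: successors {w2}; ¬(¬q ∧ ¬p) ∧ (¬p ∨ q) there: w2:F. ✗
w2: successors {w3}; ¬(¬q ∧ ¬p) ∧ (¬p ∨ q) there: w3:T. ✓
w3: successors {w4}; ¬(¬q ∧ ¬p) ∧ (¬p ∨ q) there: w4:T. ✓
w4: successors {w5}; ¬(¬q ∧ ¬p) ∧ (¬p ∨ q) there: w5:T. ✓
w5: successors {w6}; ¬(¬q ∧ ¬p) ∧ (¬p ∨ q) there: w6:T. ✓
w6: successors {w6}; ¬(¬q ∧ ¬p) ∧ (¬p ∨ q) there: w6:T. ✓
— 5 worlds.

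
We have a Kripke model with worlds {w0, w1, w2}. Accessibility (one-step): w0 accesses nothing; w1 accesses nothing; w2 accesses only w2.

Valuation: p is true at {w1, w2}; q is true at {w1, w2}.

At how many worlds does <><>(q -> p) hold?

1

w0: no successors, so <><>(q -> p) fails. ✗
w1: no successors, so <><>(q -> p) fails. ✗
w2: successors {w2}; <>(q -> p) there: w2:T. ✓
Satisfying worlds: {w2}.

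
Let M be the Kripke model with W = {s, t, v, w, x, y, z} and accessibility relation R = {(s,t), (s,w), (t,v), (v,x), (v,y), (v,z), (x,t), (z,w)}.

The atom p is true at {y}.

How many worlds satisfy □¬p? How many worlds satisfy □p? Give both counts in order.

6 and 2

For □¬p:
s: successors {t, w}; ¬p there: t:T, w:T. ✓
t: successors {v}; ¬p there: v:T. ✓
v: successors {x, y, z}; ¬p there: x:T, y:F, z:T. ✗
w: no successors, so □¬p holds vacuously. ✓
x: successors {t}; ¬p there: t:T. ✓
y: no successors, so □¬p holds vacuously. ✓
z: successors {w}; ¬p there: w:T. ✓
— 6 worlds.
For □p:
s: successors {t, w}; p there: t:F, w:F. ✗
t: successors {v}; p there: v:F. ✗
v: successors {x, y, z}; p there: x:F, y:T, z:F. ✗
w: no successors, so □p holds vacuously. ✓
x: successors {t}; p there: t:F. ✗
y: no successors, so □p holds vacuously. ✓
z: successors {w}; p there: w:F. ✗
— 2 worlds.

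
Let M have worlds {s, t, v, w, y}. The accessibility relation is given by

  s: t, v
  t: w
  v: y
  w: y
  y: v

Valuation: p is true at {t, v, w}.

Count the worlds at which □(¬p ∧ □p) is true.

2

s: successors {t, v}; ¬p ∧ □p there: t:F, v:F. ✗
t: successors {w}; ¬p ∧ □p there: w:F. ✗
v: successors {y}; ¬p ∧ □p there: y:T. ✓
w: successors {y}; ¬p ∧ □p there: y:T. ✓
y: successors {v}; ¬p ∧ □p there: v:F. ✗
Satisfying worlds: {v, w}.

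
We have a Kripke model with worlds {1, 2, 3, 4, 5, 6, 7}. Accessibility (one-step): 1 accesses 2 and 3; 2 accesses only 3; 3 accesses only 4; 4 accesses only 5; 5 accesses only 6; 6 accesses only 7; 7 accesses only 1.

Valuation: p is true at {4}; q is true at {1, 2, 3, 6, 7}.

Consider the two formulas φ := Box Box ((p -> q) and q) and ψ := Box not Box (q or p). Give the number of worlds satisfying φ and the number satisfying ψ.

4 and 1

For Box Box ((p -> q) and q):
1: successors {2, 3}; Box ((p -> q) and q) there: 2:T, 3:F. ✗
2: successors {3}; Box ((p -> q) and q) there: 3:F. ✗
3: successors {4}; Box ((p -> q) and q) there: 4:F. ✗
4: successors {5}; Box ((p -> q) and q) there: 5:T. ✓
5: successors {6}; Box ((p -> q) and q) there: 6:T. ✓
6: successors {7}; Box ((p -> q) and q) there: 7:T. ✓
7: successors {1}; Box ((p -> q) and q) there: 1:T. ✓
— 4 worlds.
For Box not Box (q or p):
1: successors {2, 3}; not Box (q or p) there: 2:F, 3:F. ✗
2: successors {3}; not Box (q or p) there: 3:F. ✗
3: successors {4}; not Box (q or p) there: 4:T. ✓
4: successors {5}; not Box (q or p) there: 5:F. ✗
5: successors {6}; not Box (q or p) there: 6:F. ✗
6: successors {7}; not Box (q or p) there: 7:F. ✗
7: successors {1}; not Box (q or p) there: 1:F. ✗
— 1 world.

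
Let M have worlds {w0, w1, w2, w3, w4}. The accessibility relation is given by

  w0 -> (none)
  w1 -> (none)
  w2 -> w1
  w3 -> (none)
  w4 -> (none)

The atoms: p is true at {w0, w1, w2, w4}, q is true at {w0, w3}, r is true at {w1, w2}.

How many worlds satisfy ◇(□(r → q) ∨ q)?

1

w0: no successors, so ◇(□(r → q) ∨ q) fails. ✗
w1: no successors, so ◇(□(r → q) ∨ q) fails. ✗
w2: successors {w1}; □(r → q) ∨ q there: w1:T. ✓
w3: no successors, so ◇(□(r → q) ∨ q) fails. ✗
w4: no successors, so ◇(□(r → q) ∨ q) fails. ✗
Satisfying worlds: {w2}.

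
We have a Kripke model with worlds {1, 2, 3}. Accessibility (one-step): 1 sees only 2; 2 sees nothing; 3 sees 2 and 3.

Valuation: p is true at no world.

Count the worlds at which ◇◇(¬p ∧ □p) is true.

1: successors {2}; ◇(¬p ∧ □p) there: 2:F. ✗
2: no successors, so ◇◇(¬p ∧ □p) fails. ✗
3: successors {2, 3}; ◇(¬p ∧ □p) there: 2:F, 3:T. ✓
Satisfying worlds: {3}.

1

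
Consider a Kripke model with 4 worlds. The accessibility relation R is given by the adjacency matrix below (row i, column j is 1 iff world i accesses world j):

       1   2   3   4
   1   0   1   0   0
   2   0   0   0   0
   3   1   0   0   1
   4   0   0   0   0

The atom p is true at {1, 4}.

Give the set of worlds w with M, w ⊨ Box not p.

1: successors {2}; not p there: 2:T. ✓
2: no successors, so Box not p holds vacuously. ✓
3: successors {1, 4}; not p there: 1:F, 4:F. ✗
4: no successors, so Box not p holds vacuously. ✓

{1, 2, 4}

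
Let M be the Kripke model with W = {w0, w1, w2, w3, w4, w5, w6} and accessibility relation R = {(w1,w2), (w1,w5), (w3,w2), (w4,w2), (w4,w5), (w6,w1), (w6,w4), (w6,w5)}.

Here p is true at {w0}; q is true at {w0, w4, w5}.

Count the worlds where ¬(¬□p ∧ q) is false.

1

w0: ¬□p ∧ q is F. ✓
w1: ¬□p ∧ q is F. ✓
w2: ¬□p ∧ q is F. ✓
w3: ¬□p ∧ q is F. ✓
w4: ¬□p ∧ q is T. ✗
w5: ¬□p ∧ q is F. ✓
w6: ¬□p ∧ q is F. ✓
Satisfying worlds: {w0, w1, w2, w3, w5, w6}.
So ¬(¬□p ∧ q) fails at the other 1 world.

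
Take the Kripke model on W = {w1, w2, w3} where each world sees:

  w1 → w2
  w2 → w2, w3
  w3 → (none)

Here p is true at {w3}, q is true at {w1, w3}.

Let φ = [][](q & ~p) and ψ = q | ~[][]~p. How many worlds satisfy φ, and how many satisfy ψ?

For [][](q & ~p):
w1: successors {w2}; [](q & ~p) there: w2:F. ✗
w2: successors {w2, w3}; [](q & ~p) there: w2:F, w3:T. ✗
w3: no successors, so [][](q & ~p) holds vacuously. ✓
— 1 world.
For q | ~[][]~p:
w1: q is T, ~[][]~p is T. ✓
w2: q is F, ~[][]~p is T. ✓
w3: q is T, ~[][]~p is F. ✓
— 3 worlds.

1 and 3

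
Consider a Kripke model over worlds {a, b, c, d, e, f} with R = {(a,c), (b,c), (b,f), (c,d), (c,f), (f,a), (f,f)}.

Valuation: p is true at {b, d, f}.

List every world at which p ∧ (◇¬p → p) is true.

{b, d, f}

a: p is F, ◇¬p → p is F. ✗
b: p is T, ◇¬p → p is T. ✓
c: p is F, ◇¬p → p is T. ✗
d: p is T, ◇¬p → p is T. ✓
e: p is F, ◇¬p → p is T. ✗
f: p is T, ◇¬p → p is T. ✓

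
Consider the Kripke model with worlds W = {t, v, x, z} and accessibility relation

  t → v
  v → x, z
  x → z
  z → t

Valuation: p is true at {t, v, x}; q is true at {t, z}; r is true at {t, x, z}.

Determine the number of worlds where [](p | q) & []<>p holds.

3

t: [](p | q) is T, []<>p is T. ✓
v: [](p | q) is T, []<>p is F. ✗
x: [](p | q) is T, []<>p is T. ✓
z: [](p | q) is T, []<>p is T. ✓
Satisfying worlds: {t, x, z}.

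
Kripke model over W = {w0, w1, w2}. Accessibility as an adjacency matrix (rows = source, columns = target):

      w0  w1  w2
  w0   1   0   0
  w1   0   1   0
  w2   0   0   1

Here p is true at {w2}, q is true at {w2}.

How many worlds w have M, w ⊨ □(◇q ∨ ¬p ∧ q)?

w0: successors {w0}; ◇q ∨ ¬p ∧ q there: w0:F. ✗
w1: successors {w1}; ◇q ∨ ¬p ∧ q there: w1:F. ✗
w2: successors {w2}; ◇q ∨ ¬p ∧ q there: w2:T. ✓
Satisfying worlds: {w2}.

1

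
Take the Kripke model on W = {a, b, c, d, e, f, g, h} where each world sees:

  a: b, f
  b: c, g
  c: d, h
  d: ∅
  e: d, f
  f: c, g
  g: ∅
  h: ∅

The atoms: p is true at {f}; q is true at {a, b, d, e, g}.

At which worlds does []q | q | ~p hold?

{a, b, c, d, e, g, h}

a: []q is F, q | ~p is T. ✓
b: []q is F, q | ~p is T. ✓
c: []q is F, q | ~p is T. ✓
d: []q is T, q | ~p is T. ✓
e: []q is F, q | ~p is T. ✓
f: []q is F, q | ~p is F. ✗
g: []q is T, q | ~p is T. ✓
h: []q is T, q | ~p is T. ✓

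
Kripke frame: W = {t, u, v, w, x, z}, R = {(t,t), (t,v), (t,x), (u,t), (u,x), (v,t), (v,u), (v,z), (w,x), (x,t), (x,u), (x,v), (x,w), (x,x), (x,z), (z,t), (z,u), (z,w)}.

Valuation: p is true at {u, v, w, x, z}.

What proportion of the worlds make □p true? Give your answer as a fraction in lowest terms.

t: successors {t, v, x}; p there: t:F, v:T, x:T. ✗
u: successors {t, x}; p there: t:F, x:T. ✗
v: successors {t, u, z}; p there: t:F, u:T, z:T. ✗
w: successors {x}; p there: x:T. ✓
x: successors {t, u, v, w, x, z}; p there: t:F, u:T, v:T, w:T, x:T, z:T. ✗
z: successors {t, u, w}; p there: t:F, u:T, w:T. ✗
That's 1 of 6 worlds, so 1/6.

1/6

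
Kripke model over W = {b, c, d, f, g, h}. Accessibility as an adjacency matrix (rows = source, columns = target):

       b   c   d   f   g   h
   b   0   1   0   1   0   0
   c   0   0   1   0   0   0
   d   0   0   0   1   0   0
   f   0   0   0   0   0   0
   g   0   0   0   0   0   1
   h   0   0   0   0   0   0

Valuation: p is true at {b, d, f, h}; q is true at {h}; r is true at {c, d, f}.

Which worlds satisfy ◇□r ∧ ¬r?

{b, g}

b: ◇□r is T, ¬r is T. ✓
c: ◇□r is T, ¬r is F. ✗
d: ◇□r is T, ¬r is F. ✗
f: ◇□r is F, ¬r is F. ✗
g: ◇□r is T, ¬r is T. ✓
h: ◇□r is F, ¬r is T. ✗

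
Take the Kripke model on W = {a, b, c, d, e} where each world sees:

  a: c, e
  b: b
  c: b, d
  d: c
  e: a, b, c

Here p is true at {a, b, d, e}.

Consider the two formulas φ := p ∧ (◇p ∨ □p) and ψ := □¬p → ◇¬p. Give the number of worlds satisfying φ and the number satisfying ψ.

For p ∧ (◇p ∨ □p):
a: p is T, ◇p ∨ □p is T. ✓
b: p is T, ◇p ∨ □p is T. ✓
c: p is F, ◇p ∨ □p is T. ✗
d: p is T, ◇p ∨ □p is F. ✗
e: p is T, ◇p ∨ □p is T. ✓
— 3 worlds.
For □¬p → ◇¬p:
a: □¬p is F, ◇¬p is T. ✓
b: □¬p is F, ◇¬p is F. ✓
c: □¬p is F, ◇¬p is F. ✓
d: □¬p is T, ◇¬p is T. ✓
e: □¬p is F, ◇¬p is T. ✓
— 5 worlds.

3 and 5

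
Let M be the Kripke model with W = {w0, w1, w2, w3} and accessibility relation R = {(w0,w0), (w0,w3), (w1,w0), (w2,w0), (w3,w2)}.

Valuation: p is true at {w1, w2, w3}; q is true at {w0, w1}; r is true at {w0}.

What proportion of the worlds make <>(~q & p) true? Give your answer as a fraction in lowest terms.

1/2

w0: successors {w0, w3}; ~q & p there: w0:F, w3:T. ✓
w1: successors {w0}; ~q & p there: w0:F. ✗
w2: successors {w0}; ~q & p there: w0:F. ✗
w3: successors {w2}; ~q & p there: w2:T. ✓
That's 2 of 4 worlds, so 2/4 = 1/2.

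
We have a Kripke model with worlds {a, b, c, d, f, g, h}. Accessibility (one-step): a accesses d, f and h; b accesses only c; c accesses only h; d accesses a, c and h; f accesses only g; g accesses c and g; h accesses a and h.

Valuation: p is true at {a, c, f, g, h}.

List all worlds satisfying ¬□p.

{a}

a: □p is F. ✓
b: □p is T. ✗
c: □p is T. ✗
d: □p is T. ✗
f: □p is T. ✗
g: □p is T. ✗
h: □p is T. ✗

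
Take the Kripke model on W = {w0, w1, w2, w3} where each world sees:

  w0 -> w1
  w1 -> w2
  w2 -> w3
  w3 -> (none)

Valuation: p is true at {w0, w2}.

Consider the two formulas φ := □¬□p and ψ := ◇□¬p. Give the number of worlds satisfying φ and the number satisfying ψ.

2 and 2

For □¬□p:
w0: successors {w1}; ¬□p there: w1:F. ✗
w1: successors {w2}; ¬□p there: w2:T. ✓
w2: successors {w3}; ¬□p there: w3:F. ✗
w3: no successors, so □¬□p holds vacuously. ✓
— 2 worlds.
For ◇□¬p:
w0: successors {w1}; □¬p there: w1:F. ✗
w1: successors {w2}; □¬p there: w2:T. ✓
w2: successors {w3}; □¬p there: w3:T. ✓
w3: no successors, so ◇□¬p fails. ✗
— 2 worlds.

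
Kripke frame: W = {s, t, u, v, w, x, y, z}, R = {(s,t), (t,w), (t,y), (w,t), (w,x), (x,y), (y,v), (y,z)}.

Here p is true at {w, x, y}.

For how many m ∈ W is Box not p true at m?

s: successors {t}; not p there: t:T. ✓
t: successors {w, y}; not p there: w:F, y:F. ✗
u: no successors, so Box not p holds vacuously. ✓
v: no successors, so Box not p holds vacuously. ✓
w: successors {t, x}; not p there: t:T, x:F. ✗
x: successors {y}; not p there: y:F. ✗
y: successors {v, z}; not p there: v:T, z:T. ✓
z: no successors, so Box not p holds vacuously. ✓
Satisfying worlds: {s, u, v, y, z}.

5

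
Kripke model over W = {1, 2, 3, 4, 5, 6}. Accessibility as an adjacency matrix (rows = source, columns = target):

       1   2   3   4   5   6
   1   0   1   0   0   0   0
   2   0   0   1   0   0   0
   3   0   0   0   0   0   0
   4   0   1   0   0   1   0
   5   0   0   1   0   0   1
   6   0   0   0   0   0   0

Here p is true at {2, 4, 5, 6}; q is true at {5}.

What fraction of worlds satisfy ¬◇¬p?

2/3

1: ◇¬p is F. ✓
2: ◇¬p is T. ✗
3: ◇¬p is F. ✓
4: ◇¬p is F. ✓
5: ◇¬p is T. ✗
6: ◇¬p is F. ✓
That's 4 of 6 worlds, so 4/6 = 2/3.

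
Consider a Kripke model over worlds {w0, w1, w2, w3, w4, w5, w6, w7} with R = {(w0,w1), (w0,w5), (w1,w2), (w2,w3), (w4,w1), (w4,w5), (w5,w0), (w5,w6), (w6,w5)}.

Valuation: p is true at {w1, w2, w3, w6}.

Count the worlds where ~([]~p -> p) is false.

7

w0: []~p -> p is T. ✗
w1: []~p -> p is T. ✗
w2: []~p -> p is T. ✗
w3: []~p -> p is T. ✗
w4: []~p -> p is T. ✗
w5: []~p -> p is T. ✗
w6: []~p -> p is T. ✗
w7: []~p -> p is F. ✓
Satisfying worlds: {w7}.
So ~([]~p -> p) fails at the other 7 worlds.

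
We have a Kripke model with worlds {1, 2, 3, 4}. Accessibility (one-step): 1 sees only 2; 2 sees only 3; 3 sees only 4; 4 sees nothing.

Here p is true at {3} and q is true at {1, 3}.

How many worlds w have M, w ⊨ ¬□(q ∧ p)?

2

1: □(q ∧ p) is F. ✓
2: □(q ∧ p) is T. ✗
3: □(q ∧ p) is F. ✓
4: □(q ∧ p) is T. ✗
Satisfying worlds: {1, 3}.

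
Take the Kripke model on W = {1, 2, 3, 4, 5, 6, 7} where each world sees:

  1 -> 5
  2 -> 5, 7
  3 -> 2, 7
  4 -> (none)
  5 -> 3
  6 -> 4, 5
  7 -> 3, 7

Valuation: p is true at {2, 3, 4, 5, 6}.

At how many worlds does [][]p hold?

1: successors {5}; []p there: 5:T. ✓
2: successors {5, 7}; []p there: 5:T, 7:F. ✗
3: successors {2, 7}; []p there: 2:F, 7:F. ✗
4: no successors, so [][]p holds vacuously. ✓
5: successors {3}; []p there: 3:F. ✗
6: successors {4, 5}; []p there: 4:T, 5:T. ✓
7: successors {3, 7}; []p there: 3:F, 7:F. ✗
Satisfying worlds: {1, 4, 6}.

3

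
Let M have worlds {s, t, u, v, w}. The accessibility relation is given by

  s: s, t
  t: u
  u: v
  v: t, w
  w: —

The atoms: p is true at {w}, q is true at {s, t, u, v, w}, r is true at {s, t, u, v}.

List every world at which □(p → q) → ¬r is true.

{w}

s: □(p → q) is T, ¬r is F. ✗
t: □(p → q) is T, ¬r is F. ✗
u: □(p → q) is T, ¬r is F. ✗
v: □(p → q) is T, ¬r is F. ✗
w: □(p → q) is T, ¬r is T. ✓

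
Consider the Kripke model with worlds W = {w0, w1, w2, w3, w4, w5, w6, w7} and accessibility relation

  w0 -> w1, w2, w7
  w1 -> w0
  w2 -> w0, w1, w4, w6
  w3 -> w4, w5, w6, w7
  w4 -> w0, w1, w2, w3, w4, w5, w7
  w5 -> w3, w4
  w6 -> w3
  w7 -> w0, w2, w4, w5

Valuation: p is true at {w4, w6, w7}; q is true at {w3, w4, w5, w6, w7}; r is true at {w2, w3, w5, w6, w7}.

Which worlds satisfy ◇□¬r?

w0: successors {w1, w2, w7}; □¬r there: w1:T, w2:F, w7:F. ✓
w1: successors {w0}; □¬r there: w0:F. ✗
w2: successors {w0, w1, w4, w6}; □¬r there: w0:F, w1:T, w4:F, w6:F. ✓
w3: successors {w4, w5, w6, w7}; □¬r there: w4:F, w5:F, w6:F, w7:F. ✗
w4: successors {w0, w1, w2, w3, w4, w5, w7}; □¬r there: w0:F, w1:T, w2:F, w3:F, w4:F, w5:F, w7:F. ✓
w5: successors {w3, w4}; □¬r there: w3:F, w4:F. ✗
w6: successors {w3}; □¬r there: w3:F. ✗
w7: successors {w0, w2, w4, w5}; □¬r there: w0:F, w2:F, w4:F, w5:F. ✗

{w0, w2, w4}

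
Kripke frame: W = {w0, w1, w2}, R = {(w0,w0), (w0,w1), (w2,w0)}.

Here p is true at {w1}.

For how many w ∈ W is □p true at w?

1

w0: successors {w0, w1}; p there: w0:F, w1:T. ✗
w1: no successors, so □p holds vacuously. ✓
w2: successors {w0}; p there: w0:F. ✗
Satisfying worlds: {w1}.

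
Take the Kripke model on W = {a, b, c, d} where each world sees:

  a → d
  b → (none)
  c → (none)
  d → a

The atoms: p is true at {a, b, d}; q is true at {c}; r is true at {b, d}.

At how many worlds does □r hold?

a: successors {d}; r there: d:T. ✓
b: no successors, so □r holds vacuously. ✓
c: no successors, so □r holds vacuously. ✓
d: successors {a}; r there: a:F. ✗
Satisfying worlds: {a, b, c}.

3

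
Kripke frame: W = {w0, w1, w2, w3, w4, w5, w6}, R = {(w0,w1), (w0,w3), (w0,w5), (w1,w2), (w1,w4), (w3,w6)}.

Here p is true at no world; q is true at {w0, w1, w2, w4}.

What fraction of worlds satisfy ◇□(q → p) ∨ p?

w0: ◇□(q → p) is T, p is F. ✓
w1: ◇□(q → p) is T, p is F. ✓
w2: ◇□(q → p) is F, p is F. ✗
w3: ◇□(q → p) is T, p is F. ✓
w4: ◇□(q → p) is F, p is F. ✗
w5: ◇□(q → p) is F, p is F. ✗
w6: ◇□(q → p) is F, p is F. ✗
That's 3 of 7 worlds, so 3/7.

3/7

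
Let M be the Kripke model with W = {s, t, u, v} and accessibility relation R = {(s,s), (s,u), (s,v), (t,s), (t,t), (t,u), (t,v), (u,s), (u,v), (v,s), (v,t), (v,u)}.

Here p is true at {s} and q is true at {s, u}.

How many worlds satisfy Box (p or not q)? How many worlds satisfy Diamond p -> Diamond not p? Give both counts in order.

1 and 4

For Box (p or not q):
s: successors {s, u, v}; p or not q there: s:T, u:F, v:T. ✗
t: successors {s, t, u, v}; p or not q there: s:T, t:T, u:F, v:T. ✗
u: successors {s, v}; p or not q there: s:T, v:T. ✓
v: successors {s, t, u}; p or not q there: s:T, t:T, u:F. ✗
— 1 world.
For Diamond p -> Diamond not p:
s: Diamond p is T, Diamond not p is T. ✓
t: Diamond p is T, Diamond not p is T. ✓
u: Diamond p is T, Diamond not p is T. ✓
v: Diamond p is T, Diamond not p is T. ✓
— 4 worlds.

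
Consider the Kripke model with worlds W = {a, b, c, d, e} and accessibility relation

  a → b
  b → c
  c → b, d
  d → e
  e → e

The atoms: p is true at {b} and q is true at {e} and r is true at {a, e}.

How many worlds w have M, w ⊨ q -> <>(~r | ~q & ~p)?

a: q is F, <>(~r | ~q & ~p) is T. ✓
b: q is F, <>(~r | ~q & ~p) is T. ✓
c: q is F, <>(~r | ~q & ~p) is T. ✓
d: q is F, <>(~r | ~q & ~p) is F. ✓
e: q is T, <>(~r | ~q & ~p) is F. ✗
Satisfying worlds: {a, b, c, d}.

4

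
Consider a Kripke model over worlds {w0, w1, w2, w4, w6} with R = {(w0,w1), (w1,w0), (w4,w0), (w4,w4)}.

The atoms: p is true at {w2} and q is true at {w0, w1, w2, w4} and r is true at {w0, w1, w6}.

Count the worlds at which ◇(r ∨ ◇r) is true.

3

w0: successors {w1}; r ∨ ◇r there: w1:T. ✓
w1: successors {w0}; r ∨ ◇r there: w0:T. ✓
w2: no successors, so ◇(r ∨ ◇r) fails. ✗
w4: successors {w0, w4}; r ∨ ◇r there: w0:T, w4:T. ✓
w6: no successors, so ◇(r ∨ ◇r) fails. ✗
Satisfying worlds: {w0, w1, w4}.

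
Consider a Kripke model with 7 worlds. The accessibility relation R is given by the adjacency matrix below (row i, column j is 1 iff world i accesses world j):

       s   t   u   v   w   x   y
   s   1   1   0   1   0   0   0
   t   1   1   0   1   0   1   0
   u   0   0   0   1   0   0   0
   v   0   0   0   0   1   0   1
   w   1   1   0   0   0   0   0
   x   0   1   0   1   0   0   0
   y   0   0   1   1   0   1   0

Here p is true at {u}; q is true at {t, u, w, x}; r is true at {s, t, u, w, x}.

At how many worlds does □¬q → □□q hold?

6

s: □¬q is F, □□q is F. ✓
t: □¬q is F, □□q is F. ✓
u: □¬q is T, □□q is F. ✗
v: □¬q is F, □□q is F. ✓
w: □¬q is F, □□q is F. ✓
x: □¬q is F, □□q is F. ✓
y: □¬q is F, □□q is F. ✓
Satisfying worlds: {s, t, v, w, x, y}.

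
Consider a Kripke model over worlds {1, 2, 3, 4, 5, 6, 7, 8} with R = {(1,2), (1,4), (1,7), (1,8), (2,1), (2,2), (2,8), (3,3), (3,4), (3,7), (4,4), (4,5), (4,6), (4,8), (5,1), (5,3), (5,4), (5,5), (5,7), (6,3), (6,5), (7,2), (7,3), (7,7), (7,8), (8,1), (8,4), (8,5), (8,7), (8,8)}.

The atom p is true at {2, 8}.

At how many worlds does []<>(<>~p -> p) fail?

1: successors {2, 4, 7, 8}; <>(<>~p -> p) there: 2:T, 4:T, 7:T, 8:T. ✓
2: successors {1, 2, 8}; <>(<>~p -> p) there: 1:T, 2:T, 8:T. ✓
3: successors {3, 4, 7}; <>(<>~p -> p) there: 3:F, 4:T, 7:T. ✗
4: successors {4, 5, 6, 8}; <>(<>~p -> p) there: 4:T, 5:F, 6:F, 8:T. ✗
5: successors {1, 3, 4, 5, 7}; <>(<>~p -> p) there: 1:T, 3:F, 4:T, 5:F, 7:T. ✗
6: successors {3, 5}; <>(<>~p -> p) there: 3:F, 5:F. ✗
7: successors {2, 3, 7, 8}; <>(<>~p -> p) there: 2:T, 3:F, 7:T, 8:T. ✗
8: successors {1, 4, 5, 7, 8}; <>(<>~p -> p) there: 1:T, 4:T, 5:F, 7:T, 8:T. ✗
Satisfying worlds: {1, 2}.
So []<>(<>~p -> p) fails at the other 6 worlds.

6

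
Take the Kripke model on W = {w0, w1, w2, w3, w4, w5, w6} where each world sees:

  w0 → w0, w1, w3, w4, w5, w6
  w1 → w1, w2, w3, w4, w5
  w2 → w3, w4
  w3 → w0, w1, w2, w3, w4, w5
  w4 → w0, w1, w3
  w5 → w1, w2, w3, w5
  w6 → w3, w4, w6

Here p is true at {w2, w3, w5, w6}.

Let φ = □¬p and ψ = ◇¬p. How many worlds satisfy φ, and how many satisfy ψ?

0 and 7

For □¬p:
w0: successors {w0, w1, w3, w4, w5, w6}; ¬p there: w0:T, w1:T, w3:F, w4:T, w5:F, w6:F. ✗
w1: successors {w1, w2, w3, w4, w5}; ¬p there: w1:T, w2:F, w3:F, w4:T, w5:F. ✗
w2: successors {w3, w4}; ¬p there: w3:F, w4:T. ✗
w3: successors {w0, w1, w2, w3, w4, w5}; ¬p there: w0:T, w1:T, w2:F, w3:F, w4:T, w5:F. ✗
w4: successors {w0, w1, w3}; ¬p there: w0:T, w1:T, w3:F. ✗
w5: successors {w1, w2, w3, w5}; ¬p there: w1:T, w2:F, w3:F, w5:F. ✗
w6: successors {w3, w4, w6}; ¬p there: w3:F, w4:T, w6:F. ✗
— 0 worlds.
For ◇¬p:
w0: successors {w0, w1, w3, w4, w5, w6}; ¬p there: w0:T, w1:T, w3:F, w4:T, w5:F, w6:F. ✓
w1: successors {w1, w2, w3, w4, w5}; ¬p there: w1:T, w2:F, w3:F, w4:T, w5:F. ✓
w2: successors {w3, w4}; ¬p there: w3:F, w4:T. ✓
w3: successors {w0, w1, w2, w3, w4, w5}; ¬p there: w0:T, w1:T, w2:F, w3:F, w4:T, w5:F. ✓
w4: successors {w0, w1, w3}; ¬p there: w0:T, w1:T, w3:F. ✓
w5: successors {w1, w2, w3, w5}; ¬p there: w1:T, w2:F, w3:F, w5:F. ✓
w6: successors {w3, w4, w6}; ¬p there: w3:F, w4:T, w6:F. ✓
— 7 worlds.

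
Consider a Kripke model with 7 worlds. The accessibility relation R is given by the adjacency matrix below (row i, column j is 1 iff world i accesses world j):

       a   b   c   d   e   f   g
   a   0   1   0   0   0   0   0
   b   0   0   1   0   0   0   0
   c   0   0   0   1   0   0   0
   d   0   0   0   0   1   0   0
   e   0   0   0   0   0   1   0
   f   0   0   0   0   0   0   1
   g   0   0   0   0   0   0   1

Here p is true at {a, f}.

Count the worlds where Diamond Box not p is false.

1

a: successors {b}; Box not p there: b:T. ✓
b: successors {c}; Box not p there: c:T. ✓
c: successors {d}; Box not p there: d:T. ✓
d: successors {e}; Box not p there: e:F. ✗
e: successors {f}; Box not p there: f:T. ✓
f: successors {g}; Box not p there: g:T. ✓
g: successors {g}; Box not p there: g:T. ✓
Satisfying worlds: {a, b, c, e, f, g}.
So Diamond Box not p fails at the other 1 world.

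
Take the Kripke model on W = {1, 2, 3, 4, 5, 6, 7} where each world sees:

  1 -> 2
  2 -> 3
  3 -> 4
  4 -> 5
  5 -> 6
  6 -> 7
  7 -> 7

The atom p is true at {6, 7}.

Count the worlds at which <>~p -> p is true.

1: <>~p is T, p is F. ✗
2: <>~p is T, p is F. ✗
3: <>~p is T, p is F. ✗
4: <>~p is T, p is F. ✗
5: <>~p is F, p is F. ✓
6: <>~p is F, p is T. ✓
7: <>~p is F, p is T. ✓
Satisfying worlds: {5, 6, 7}.

3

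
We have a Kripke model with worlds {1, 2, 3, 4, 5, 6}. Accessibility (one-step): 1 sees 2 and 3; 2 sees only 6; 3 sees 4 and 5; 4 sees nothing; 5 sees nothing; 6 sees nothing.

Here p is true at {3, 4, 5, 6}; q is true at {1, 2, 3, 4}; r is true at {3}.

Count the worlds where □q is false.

1: successors {2, 3}; q there: 2:T, 3:T. ✓
2: successors {6}; q there: 6:F. ✗
3: successors {4, 5}; q there: 4:T, 5:F. ✗
4: no successors, so □q holds vacuously. ✓
5: no successors, so □q holds vacuously. ✓
6: no successors, so □q holds vacuously. ✓
Satisfying worlds: {1, 4, 5, 6}.
So □q fails at the other 2 worlds.

2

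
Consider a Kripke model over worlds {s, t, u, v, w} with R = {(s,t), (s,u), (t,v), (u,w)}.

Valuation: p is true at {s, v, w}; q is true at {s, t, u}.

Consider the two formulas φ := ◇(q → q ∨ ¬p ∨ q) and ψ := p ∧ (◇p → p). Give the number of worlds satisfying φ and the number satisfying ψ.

For ◇(q → q ∨ ¬p ∨ q):
s: successors {t, u}; q → q ∨ ¬p ∨ q there: t:T, u:T. ✓
t: successors {v}; q → q ∨ ¬p ∨ q there: v:T. ✓
u: successors {w}; q → q ∨ ¬p ∨ q there: w:T. ✓
v: no successors, so ◇(q → q ∨ ¬p ∨ q) fails. ✗
w: no successors, so ◇(q → q ∨ ¬p ∨ q) fails. ✗
— 3 worlds.
For p ∧ (◇p → p):
s: p is T, ◇p → p is T. ✓
t: p is F, ◇p → p is F. ✗
u: p is F, ◇p → p is F. ✗
v: p is T, ◇p → p is T. ✓
w: p is T, ◇p → p is T. ✓
— 3 worlds.

3 and 3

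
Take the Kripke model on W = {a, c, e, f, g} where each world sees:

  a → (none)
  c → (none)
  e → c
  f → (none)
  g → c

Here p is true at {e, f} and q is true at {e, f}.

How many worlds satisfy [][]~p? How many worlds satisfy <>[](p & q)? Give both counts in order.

For [][]~p:
a: no successors, so [][]~p holds vacuously. ✓
c: no successors, so [][]~p holds vacuously. ✓
e: successors {c}; []~p there: c:T. ✓
f: no successors, so [][]~p holds vacuously. ✓
g: successors {c}; []~p there: c:T. ✓
— 5 worlds.
For <>[](p & q):
a: no successors, so <>[](p & q) fails. ✗
c: no successors, so <>[](p & q) fails. ✗
e: successors {c}; [](p & q) there: c:T. ✓
f: no successors, so <>[](p & q) fails. ✗
g: successors {c}; [](p & q) there: c:T. ✓
— 2 worlds.

5 and 2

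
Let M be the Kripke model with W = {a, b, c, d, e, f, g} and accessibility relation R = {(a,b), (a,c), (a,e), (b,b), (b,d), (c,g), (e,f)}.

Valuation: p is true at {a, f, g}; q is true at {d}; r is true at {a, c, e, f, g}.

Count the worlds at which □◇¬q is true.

4

a: successors {b, c, e}; ◇¬q there: b:T, c:T, e:T. ✓
b: successors {b, d}; ◇¬q there: b:T, d:F. ✗
c: successors {g}; ◇¬q there: g:F. ✗
d: no successors, so □◇¬q holds vacuously. ✓
e: successors {f}; ◇¬q there: f:F. ✗
f: no successors, so □◇¬q holds vacuously. ✓
g: no successors, so □◇¬q holds vacuously. ✓
Satisfying worlds: {a, d, f, g}.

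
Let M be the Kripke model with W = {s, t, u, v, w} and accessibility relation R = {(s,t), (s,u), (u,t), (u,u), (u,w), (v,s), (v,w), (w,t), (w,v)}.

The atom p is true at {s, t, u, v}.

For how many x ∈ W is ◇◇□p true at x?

s: successors {t, u}; ◇□p there: t:F, u:T. ✓
t: no successors, so ◇◇□p fails. ✗
u: successors {t, u, w}; ◇□p there: t:F, u:T, w:T. ✓
v: successors {s, w}; ◇□p there: s:T, w:T. ✓
w: successors {t, v}; ◇□p there: t:F, v:T. ✓
Satisfying worlds: {s, u, v, w}.

4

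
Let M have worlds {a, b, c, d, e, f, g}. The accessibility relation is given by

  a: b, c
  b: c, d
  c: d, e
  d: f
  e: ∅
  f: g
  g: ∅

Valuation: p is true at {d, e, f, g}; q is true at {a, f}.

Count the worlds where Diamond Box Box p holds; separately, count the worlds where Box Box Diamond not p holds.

For Diamond Box Box p:
a: successors {b, c}; Box Box p there: b:T, c:T. ✓
b: successors {c, d}; Box Box p there: c:T, d:T. ✓
c: successors {d, e}; Box Box p there: d:T, e:T. ✓
d: successors {f}; Box Box p there: f:T. ✓
e: no successors, so Diamond Box Box p fails. ✗
f: successors {g}; Box Box p there: g:T. ✓
g: no successors, so Diamond Box Box p fails. ✗
— 5 worlds.
For Box Box Diamond not p:
a: successors {b, c}; Box Diamond not p there: b:F, c:F. ✗
b: successors {c, d}; Box Diamond not p there: c:F, d:F. ✗
c: successors {d, e}; Box Diamond not p there: d:F, e:T. ✗
d: successors {f}; Box Diamond not p there: f:F. ✗
e: no successors, so Box Box Diamond not p holds vacuously. ✓
f: successors {g}; Box Diamond not p there: g:T. ✓
g: no successors, so Box Box Diamond not p holds vacuously. ✓
— 3 worlds.

5 and 3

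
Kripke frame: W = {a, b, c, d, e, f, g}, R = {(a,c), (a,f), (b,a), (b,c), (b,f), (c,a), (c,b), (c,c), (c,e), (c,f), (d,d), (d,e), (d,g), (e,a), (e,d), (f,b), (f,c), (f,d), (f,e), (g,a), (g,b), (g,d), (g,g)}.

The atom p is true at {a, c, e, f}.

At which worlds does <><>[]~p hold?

∅

a: successors {c, f}; <>[]~p there: c:F, f:F. ✗
b: successors {a, c, f}; <>[]~p there: a:F, c:F, f:F. ✗
c: successors {a, b, c, e, f}; <>[]~p there: a:F, b:F, c:F, e:F, f:F. ✗
d: successors {d, e, g}; <>[]~p there: d:F, e:F, g:F. ✗
e: successors {a, d}; <>[]~p there: a:F, d:F. ✗
f: successors {b, c, d, e}; <>[]~p there: b:F, c:F, d:F, e:F. ✗
g: successors {a, b, d, g}; <>[]~p there: a:F, b:F, d:F, g:F. ✗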